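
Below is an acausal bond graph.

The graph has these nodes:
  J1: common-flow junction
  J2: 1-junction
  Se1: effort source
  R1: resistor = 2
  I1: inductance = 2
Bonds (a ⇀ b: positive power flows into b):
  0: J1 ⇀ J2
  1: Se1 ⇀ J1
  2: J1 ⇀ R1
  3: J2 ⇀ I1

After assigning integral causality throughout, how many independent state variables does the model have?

#1 stroke→J1  (Se1 (Se) sets effort on bond)
#3 stroke→I1  (prefer integral on I1)
#0 stroke→J2  (1-jn J2 has f-setter on 3)
#2 stroke→J1  (1-jn J1 has f-setter on 0)

1  (I1 all integral)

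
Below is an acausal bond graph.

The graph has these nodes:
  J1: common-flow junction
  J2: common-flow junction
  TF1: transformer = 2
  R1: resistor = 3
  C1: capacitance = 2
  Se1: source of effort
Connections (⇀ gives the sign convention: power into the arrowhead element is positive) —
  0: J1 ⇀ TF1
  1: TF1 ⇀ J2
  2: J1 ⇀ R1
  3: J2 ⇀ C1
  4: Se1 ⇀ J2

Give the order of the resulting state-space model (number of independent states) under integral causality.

1  (C1 all integral)

#4 stroke→J2  (Se1 fixes effort; stroke away)
#3 stroke→J2  (prefer integral on C1)
#1 stroke→TF1  (J2 needs exactly one f-in)
#0 stroke→J1  (through TF1, causality passes straight; one stroke at TF1)
#2 stroke→R1  (J1 needs exactly one f-in)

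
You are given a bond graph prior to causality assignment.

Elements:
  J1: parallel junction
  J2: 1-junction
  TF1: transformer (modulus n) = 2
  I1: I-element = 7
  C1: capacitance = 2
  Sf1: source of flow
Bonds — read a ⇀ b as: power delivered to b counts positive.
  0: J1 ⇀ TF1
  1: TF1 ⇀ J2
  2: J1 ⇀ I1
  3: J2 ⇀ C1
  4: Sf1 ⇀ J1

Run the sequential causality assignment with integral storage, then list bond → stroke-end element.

β0 stroke→J1
β1 stroke→TF1
β2 stroke→I1
β3 stroke→J2
β4 stroke→Sf1

bond 4 |Sf1  (Sf1 (Sf) sets flow on bond)
bond 2 |I1  (I1: I, integral causality)
bond 0 |J1  (J1: last free bond brings effort in)
bond 1 |TF1  (TF1: transformer flips bond 0)
bond 3 |J2  (J2: bond 1 brought flow, rest push out)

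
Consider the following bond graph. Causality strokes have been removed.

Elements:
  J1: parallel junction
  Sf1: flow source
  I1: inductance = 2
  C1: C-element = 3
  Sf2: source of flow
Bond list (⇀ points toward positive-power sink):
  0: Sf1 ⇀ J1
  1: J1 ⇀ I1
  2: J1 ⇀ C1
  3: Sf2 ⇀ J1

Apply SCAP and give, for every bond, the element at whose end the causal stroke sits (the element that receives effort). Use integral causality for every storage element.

β0 →Sf1  (source Sf1 imposes f)
β3 →Sf2  (Sf2 fixes flow; stroke at Sf2)
β1 →I1  (I1 integral (f out))
β2 →J1  (J1: last free bond brings effort in)

bond 0 →Sf1
bond 1 →I1
bond 2 →J1
bond 3 →Sf2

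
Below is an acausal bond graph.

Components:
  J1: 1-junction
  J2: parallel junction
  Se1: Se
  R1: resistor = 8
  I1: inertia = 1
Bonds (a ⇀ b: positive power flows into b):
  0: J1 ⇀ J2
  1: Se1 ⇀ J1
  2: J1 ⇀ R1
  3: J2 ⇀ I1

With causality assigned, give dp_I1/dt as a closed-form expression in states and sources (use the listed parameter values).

dp_I1/dt = E_Se1 - 8*p_I1

#1 →J1  (Se1: effort source, stroke at far end)
#3 →I1  (I1: I, integral causality)
#0 →J2  (only one effort-in slot at J2)
#2 →J1  (J1 flow already set via bond 0)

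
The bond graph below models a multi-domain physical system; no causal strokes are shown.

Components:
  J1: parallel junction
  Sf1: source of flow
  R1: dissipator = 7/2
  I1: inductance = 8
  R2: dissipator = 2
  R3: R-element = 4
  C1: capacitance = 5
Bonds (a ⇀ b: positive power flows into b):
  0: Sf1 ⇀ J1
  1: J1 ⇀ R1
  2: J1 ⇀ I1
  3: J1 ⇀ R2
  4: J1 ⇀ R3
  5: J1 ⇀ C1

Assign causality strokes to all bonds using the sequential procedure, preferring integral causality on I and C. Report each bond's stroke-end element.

#0 →Sf1  (Sf1 fixes flow; stroke at Sf1)
#2 →I1  (I1 integral (f out))
#5 →J1  (C1: C, integral causality)
#1 →R1  (J1 effort already set via bond 5)
#3 →R2  (common-e at J1 fixed by 5)
#4 →R3  (J1: bond 5 brought effort, rest push out)

β0 stroke at Sf1
β1 stroke at R1
β2 stroke at I1
β3 stroke at R2
β4 stroke at R3
β5 stroke at J1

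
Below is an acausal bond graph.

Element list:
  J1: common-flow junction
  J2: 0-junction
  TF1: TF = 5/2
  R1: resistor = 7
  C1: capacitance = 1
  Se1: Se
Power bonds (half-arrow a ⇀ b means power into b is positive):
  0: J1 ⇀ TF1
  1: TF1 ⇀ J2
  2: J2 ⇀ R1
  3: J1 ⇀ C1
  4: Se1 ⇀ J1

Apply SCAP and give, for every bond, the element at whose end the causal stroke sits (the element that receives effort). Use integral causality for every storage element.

β0 stroke→TF1
β1 stroke→J2
β2 stroke→R1
β3 stroke→J1
β4 stroke→J1

b4 stroke→J1  (source Se1 imposes e)
b3 stroke→J1  (C1 outputs effort q/C1)
b0 stroke→TF1  (J1 needs exactly one f-in)
b1 stroke→J2  (through TF1, causality passes straight; one stroke at TF1)
b2 stroke→R1  (J2 effort already set via bond 1)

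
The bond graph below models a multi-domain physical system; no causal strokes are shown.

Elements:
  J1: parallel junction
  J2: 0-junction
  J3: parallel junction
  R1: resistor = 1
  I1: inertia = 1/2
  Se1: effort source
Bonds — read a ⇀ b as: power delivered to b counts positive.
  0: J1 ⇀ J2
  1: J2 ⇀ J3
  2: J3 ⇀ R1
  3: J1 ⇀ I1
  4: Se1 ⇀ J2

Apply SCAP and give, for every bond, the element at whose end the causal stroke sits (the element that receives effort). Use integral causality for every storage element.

#4 |J2  (Se1: effort source, stroke at far end)
#0 |J1  (J2 effort already set via bond 4)
#1 |J3  (common-e at J2 fixed by 4)
#2 |R1  (J3: bond 1 brought effort, rest push out)
#3 |I1  (0-jn J1 has e-setter on 0)

#0 →J1
#1 →J3
#2 →R1
#3 →I1
#4 →J2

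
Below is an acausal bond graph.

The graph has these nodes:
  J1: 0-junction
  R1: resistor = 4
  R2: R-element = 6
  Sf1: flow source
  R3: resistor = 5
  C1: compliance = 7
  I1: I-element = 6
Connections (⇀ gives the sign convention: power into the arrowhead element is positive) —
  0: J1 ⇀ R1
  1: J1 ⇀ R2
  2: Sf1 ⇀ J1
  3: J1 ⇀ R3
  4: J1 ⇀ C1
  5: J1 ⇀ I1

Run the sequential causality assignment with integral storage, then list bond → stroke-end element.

β0 stroke→R1
β1 stroke→R2
β2 stroke→Sf1
β3 stroke→R3
β4 stroke→J1
β5 stroke→I1

b2 stroke→Sf1  (Sf1 fixes flow; stroke at Sf1)
b4 stroke→J1  (C1: C, integral causality)
b0 stroke→R1  (J1: bond 4 brought effort, rest push out)
b1 stroke→R2  (0-jn J1 has e-setter on 4)
b3 stroke→R3  (0-jn J1 has e-setter on 4)
b5 stroke→I1  (J1: bond 4 brought effort, rest push out)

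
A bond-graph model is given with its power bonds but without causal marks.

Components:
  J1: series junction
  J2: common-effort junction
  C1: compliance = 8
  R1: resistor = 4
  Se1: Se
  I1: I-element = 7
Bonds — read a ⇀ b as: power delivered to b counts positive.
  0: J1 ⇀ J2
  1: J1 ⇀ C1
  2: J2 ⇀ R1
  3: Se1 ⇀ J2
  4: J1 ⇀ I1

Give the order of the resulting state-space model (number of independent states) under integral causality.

2  (C1, I1 all integral)

#3 |J2  (Se1: effort source, stroke at far end)
#0 |J1  (J2 effort already set via bond 3)
#2 |R1  (J2: bond 3 brought effort, rest push out)
#1 |J1  (prefer integral on C1)
#4 |I1  (J1: last free bond brings flow in)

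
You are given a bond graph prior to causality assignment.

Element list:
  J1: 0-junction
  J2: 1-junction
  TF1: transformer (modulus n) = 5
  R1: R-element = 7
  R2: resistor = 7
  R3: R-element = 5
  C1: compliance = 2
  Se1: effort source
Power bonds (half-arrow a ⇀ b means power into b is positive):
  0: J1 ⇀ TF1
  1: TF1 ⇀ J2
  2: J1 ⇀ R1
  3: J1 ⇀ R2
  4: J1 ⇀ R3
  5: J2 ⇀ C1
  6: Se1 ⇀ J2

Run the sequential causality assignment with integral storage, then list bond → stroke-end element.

bond 0 |J1
bond 1 |TF1
bond 2 |R1
bond 3 |R2
bond 4 |R3
bond 5 |J2
bond 6 |J2

bond 6 stroke→J2  (Se1 fixes effort; stroke away)
bond 5 stroke→J2  (prefer integral on C1)
bond 1 stroke→TF1  (J2: last free bond brings flow in)
bond 0 stroke→J1  (through TF1, causality passes straight; one stroke at TF1)
bond 2 stroke→R1  (common-e at J1 fixed by 0)
bond 3 stroke→R2  (J1: bond 0 brought effort, rest push out)
bond 4 stroke→R3  (J1: bond 0 brought effort, rest push out)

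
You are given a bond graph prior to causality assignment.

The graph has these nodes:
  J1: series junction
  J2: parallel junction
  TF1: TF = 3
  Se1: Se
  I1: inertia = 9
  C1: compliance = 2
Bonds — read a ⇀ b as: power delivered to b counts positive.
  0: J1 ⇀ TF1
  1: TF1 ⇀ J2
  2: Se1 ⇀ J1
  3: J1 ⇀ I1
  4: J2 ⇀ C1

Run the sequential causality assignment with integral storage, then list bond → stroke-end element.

β0 stroke at J1
β1 stroke at TF1
β2 stroke at J1
β3 stroke at I1
β4 stroke at J2

b2 →J1  (Se1: effort source, stroke at far end)
b3 →I1  (I1 outputs flow p/I1)
b0 →J1  (J1 flow already set via bond 3)
b1 →TF1  (through TF1, causality passes straight; one stroke at TF1)
b4 →J2  (only one effort-in slot at J2)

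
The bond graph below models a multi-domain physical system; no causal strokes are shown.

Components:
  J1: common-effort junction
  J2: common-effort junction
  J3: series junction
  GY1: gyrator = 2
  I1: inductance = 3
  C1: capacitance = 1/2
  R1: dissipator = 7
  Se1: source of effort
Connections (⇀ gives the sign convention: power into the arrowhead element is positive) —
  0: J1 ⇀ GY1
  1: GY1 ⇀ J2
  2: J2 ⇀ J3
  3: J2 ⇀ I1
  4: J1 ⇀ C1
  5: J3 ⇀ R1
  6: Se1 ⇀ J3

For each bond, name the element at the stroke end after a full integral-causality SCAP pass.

b0 stroke at GY1
b1 stroke at GY1
b2 stroke at J2
b3 stroke at I1
b4 stroke at J1
b5 stroke at J3
b6 stroke at J3

bond 6 stroke at J3  (Se1: effort source, stroke at far end)
bond 3 stroke at I1  (prefer integral on I1)
bond 4 stroke at J1  (C1 outputs effort q/C1)
bond 0 stroke at GY1  (J1 effort already set via bond 4)
bond 1 stroke at GY1  (GY1 both-in/both-out from 0)
bond 2 stroke at J2  (J2: last free bond brings effort in)
bond 5 stroke at J3  (J3 flow already set via bond 2)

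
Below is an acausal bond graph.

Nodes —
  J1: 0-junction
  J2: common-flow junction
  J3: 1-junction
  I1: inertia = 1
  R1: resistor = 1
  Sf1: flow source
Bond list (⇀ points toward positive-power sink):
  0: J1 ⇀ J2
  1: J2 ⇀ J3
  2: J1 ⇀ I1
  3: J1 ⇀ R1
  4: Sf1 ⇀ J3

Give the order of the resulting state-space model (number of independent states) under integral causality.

1  (I1 all integral)

#4 stroke→Sf1  (Sf1 fixes flow; stroke at Sf1)
#1 stroke→J3  (J3: bond 4 brought flow, rest push out)
#0 stroke→J2  (J2 flow already set via bond 1)
#2 stroke→I1  (prefer integral on I1)
#3 stroke→J1  (only one effort-in slot at J1)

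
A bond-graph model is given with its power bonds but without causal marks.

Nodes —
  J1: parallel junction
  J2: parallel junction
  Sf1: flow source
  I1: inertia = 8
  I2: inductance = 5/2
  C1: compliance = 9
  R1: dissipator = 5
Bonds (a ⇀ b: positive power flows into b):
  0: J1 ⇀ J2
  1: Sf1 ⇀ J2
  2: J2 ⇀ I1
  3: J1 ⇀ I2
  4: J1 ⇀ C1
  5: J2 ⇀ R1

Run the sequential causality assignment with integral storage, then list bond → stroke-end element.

bond 0 |J2
bond 1 |Sf1
bond 2 |I1
bond 3 |I2
bond 4 |J1
bond 5 |R1

b1 →Sf1  (source Sf1 imposes f)
b2 →I1  (prefer integral on I1)
b3 →I2  (prefer integral on I2)
b4 →J1  (C1 outputs effort q/C1)
b0 →J2  (J1: bond 4 brought effort, rest push out)
b5 →R1  (J2 effort already set via bond 0)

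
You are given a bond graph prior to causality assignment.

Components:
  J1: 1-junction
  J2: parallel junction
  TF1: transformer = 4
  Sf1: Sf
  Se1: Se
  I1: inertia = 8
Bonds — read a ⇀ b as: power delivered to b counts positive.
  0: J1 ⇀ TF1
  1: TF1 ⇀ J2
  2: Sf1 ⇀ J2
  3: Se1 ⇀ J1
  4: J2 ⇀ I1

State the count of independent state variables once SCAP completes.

1  (I1 all integral)

#2 |Sf1  (Sf1: flow source, stroke at near end)
#3 |J1  (Se1 fixes effort; stroke away)
#0 |TF1  (J1: last free bond brings flow in)
#1 |J2  (through TF1, causality passes straight; one stroke at TF1)
#4 |I1  (common-e at J2 fixed by 1)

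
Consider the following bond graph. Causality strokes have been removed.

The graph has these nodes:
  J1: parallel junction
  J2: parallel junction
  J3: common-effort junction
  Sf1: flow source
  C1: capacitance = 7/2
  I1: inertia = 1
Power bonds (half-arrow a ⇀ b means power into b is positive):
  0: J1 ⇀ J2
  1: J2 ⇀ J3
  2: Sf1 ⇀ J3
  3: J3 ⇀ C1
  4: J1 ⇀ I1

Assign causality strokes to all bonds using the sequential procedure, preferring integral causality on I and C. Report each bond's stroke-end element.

b2 stroke at Sf1  (Sf1 (Sf) sets flow on bond)
b3 stroke at J3  (C1 outputs effort q/C1)
b1 stroke at J2  (J3: bond 3 brought effort, rest push out)
b0 stroke at J1  (J2 effort already set via bond 1)
b4 stroke at I1  (J1 effort already set via bond 0)

bond 0 stroke at J1
bond 1 stroke at J2
bond 2 stroke at Sf1
bond 3 stroke at J3
bond 4 stroke at I1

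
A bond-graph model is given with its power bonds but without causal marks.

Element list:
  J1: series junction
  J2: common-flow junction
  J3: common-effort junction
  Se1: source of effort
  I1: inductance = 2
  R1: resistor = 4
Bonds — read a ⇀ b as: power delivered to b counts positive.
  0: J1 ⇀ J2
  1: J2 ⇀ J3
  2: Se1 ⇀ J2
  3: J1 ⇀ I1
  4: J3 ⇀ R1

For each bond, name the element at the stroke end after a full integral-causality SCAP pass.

bond 0 |J1
bond 1 |J2
bond 2 |J2
bond 3 |I1
bond 4 |J3

β2 |J2  (source Se1 imposes e)
β3 |I1  (I1 integral (f out))
β0 |J1  (J1: bond 3 brought flow, rest push out)
β1 |J2  (J2 flow already set via bond 0)
β4 |J3  (only one effort-in slot at J3)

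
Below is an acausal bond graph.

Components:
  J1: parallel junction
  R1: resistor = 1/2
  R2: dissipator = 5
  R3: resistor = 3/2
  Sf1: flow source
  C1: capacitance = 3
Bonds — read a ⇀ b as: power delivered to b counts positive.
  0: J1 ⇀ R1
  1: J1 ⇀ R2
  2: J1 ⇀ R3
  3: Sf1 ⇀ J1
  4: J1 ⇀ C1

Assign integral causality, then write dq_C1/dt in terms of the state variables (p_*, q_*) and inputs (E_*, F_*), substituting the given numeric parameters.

dq_C1/dt = F_Sf1 - 43*q_C1/45

β3 stroke→Sf1  (Sf1: flow source, stroke at near end)
β4 stroke→J1  (C1: C, integral causality)
β0 stroke→R1  (0-jn J1 has e-setter on 4)
β1 stroke→R2  (J1: bond 4 brought effort, rest push out)
β2 stroke→R3  (J1 effort already set via bond 4)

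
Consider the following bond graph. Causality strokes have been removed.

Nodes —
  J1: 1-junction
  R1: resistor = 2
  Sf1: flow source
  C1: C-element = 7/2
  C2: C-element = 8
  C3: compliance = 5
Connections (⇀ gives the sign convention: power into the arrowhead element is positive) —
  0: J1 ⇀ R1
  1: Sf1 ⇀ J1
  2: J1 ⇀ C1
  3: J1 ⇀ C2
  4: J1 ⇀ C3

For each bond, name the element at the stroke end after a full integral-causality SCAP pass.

b0 stroke at J1
b1 stroke at Sf1
b2 stroke at J1
b3 stroke at J1
b4 stroke at J1

#1 →Sf1  (source Sf1 imposes f)
#0 →J1  (1-jn J1 has f-setter on 1)
#2 →J1  (J1: bond 1 brought flow, rest push out)
#3 →J1  (common-f at J1 fixed by 1)
#4 →J1  (J1: bond 1 brought flow, rest push out)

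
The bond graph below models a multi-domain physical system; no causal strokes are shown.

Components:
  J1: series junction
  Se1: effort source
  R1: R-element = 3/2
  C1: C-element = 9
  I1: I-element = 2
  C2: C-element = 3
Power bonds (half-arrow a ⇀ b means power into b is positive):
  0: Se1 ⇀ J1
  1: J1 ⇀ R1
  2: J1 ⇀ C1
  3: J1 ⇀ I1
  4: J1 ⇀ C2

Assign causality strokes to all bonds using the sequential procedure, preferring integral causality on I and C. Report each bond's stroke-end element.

bond 0 stroke at J1
bond 1 stroke at J1
bond 2 stroke at J1
bond 3 stroke at I1
bond 4 stroke at J1

bond 0 stroke→J1  (Se1 fixes effort; stroke away)
bond 2 stroke→J1  (C1 outputs effort q/C1)
bond 3 stroke→I1  (I1 outputs flow p/I1)
bond 1 stroke→J1  (J1 flow already set via bond 3)
bond 4 stroke→J1  (1-jn J1 has f-setter on 3)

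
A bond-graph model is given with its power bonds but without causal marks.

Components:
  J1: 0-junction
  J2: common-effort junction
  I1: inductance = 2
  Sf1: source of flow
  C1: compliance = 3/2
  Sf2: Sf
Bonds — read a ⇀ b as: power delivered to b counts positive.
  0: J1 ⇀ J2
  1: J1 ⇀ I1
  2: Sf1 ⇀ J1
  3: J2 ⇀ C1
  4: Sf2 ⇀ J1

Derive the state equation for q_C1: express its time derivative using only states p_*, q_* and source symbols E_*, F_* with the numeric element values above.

bond 2 stroke→Sf1  (Sf1 (Sf) sets flow on bond)
bond 4 stroke→Sf2  (source Sf2 imposes f)
bond 1 stroke→I1  (I1 outputs flow p/I1)
bond 0 stroke→J1  (only one effort-in slot at J1)
bond 3 stroke→J2  (J2 needs exactly one e-in)

dq_C1/dt = F_Sf1 + F_Sf2 - p_I1/2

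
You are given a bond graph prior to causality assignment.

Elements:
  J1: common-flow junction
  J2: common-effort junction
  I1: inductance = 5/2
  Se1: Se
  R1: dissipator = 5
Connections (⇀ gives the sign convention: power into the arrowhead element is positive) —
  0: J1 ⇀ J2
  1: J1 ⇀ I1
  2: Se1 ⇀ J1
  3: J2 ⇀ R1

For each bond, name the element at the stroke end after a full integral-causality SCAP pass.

β0 |J1
β1 |I1
β2 |J1
β3 |J2

b2 stroke at J1  (Se1 fixes effort; stroke away)
b1 stroke at I1  (prefer integral on I1)
b0 stroke at J1  (J1: bond 1 brought flow, rest push out)
b3 stroke at J2  (J2 needs exactly one e-in)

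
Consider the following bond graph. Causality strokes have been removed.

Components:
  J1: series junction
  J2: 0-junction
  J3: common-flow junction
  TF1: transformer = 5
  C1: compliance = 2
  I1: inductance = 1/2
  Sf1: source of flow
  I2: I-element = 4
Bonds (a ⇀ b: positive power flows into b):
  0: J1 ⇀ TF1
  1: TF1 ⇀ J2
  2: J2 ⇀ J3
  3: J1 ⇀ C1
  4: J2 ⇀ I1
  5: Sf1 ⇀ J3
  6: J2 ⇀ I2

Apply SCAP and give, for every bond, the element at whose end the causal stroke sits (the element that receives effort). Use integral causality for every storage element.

bond 0 stroke→TF1
bond 1 stroke→J2
bond 2 stroke→J3
bond 3 stroke→J1
bond 4 stroke→I1
bond 5 stroke→Sf1
bond 6 stroke→I2

#5 →Sf1  (Sf1 fixes flow; stroke at Sf1)
#2 →J3  (J3 flow already set via bond 5)
#3 →J1  (C1 integral (e out))
#0 →TF1  (only one flow-in slot at J1)
#1 →J2  (TF1 one-in-one-out from 0)
#4 →I1  (0-jn J2 has e-setter on 1)
#6 →I2  (J2: bond 1 brought effort, rest push out)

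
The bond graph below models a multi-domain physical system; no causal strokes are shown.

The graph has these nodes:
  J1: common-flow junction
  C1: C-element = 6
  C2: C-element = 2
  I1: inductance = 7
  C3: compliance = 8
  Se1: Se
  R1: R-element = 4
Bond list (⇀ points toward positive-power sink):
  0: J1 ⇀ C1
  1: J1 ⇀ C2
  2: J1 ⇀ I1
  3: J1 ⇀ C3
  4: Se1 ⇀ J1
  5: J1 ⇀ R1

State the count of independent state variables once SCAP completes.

4  (C1, C2, C3, I1 all integral)

b4 →J1  (source Se1 imposes e)
b0 →J1  (C1: C, integral causality)
b1 →J1  (C2 integral (e out))
b2 →I1  (I1: I, integral causality)
b3 →J1  (common-f at J1 fixed by 2)
b5 →J1  (J1: bond 2 brought flow, rest push out)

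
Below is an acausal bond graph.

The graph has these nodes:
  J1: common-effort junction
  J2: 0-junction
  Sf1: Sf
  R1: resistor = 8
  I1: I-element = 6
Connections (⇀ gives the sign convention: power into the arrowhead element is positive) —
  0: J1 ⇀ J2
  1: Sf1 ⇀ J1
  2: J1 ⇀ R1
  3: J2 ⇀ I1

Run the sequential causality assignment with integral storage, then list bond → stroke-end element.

β1 stroke→Sf1  (Sf1 (Sf) sets flow on bond)
β3 stroke→I1  (I1 integral (f out))
β0 stroke→J2  (only one effort-in slot at J2)
β2 stroke→J1  (J1 needs exactly one e-in)

#0 →J2
#1 →Sf1
#2 →J1
#3 →I1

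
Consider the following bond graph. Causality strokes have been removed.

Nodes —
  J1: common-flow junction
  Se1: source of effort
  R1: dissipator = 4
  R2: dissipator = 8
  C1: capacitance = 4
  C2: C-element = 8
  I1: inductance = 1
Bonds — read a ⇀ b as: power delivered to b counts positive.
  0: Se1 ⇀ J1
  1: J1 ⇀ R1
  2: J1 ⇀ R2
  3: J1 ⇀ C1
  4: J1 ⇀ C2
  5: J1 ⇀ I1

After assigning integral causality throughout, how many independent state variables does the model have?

β0 |J1  (Se1 (Se) sets effort on bond)
β3 |J1  (C1 integral (e out))
β4 |J1  (C2 integral (e out))
β5 |I1  (I1 integral (f out))
β1 |J1  (common-f at J1 fixed by 5)
β2 |J1  (common-f at J1 fixed by 5)

3  (C1, C2, I1 all integral)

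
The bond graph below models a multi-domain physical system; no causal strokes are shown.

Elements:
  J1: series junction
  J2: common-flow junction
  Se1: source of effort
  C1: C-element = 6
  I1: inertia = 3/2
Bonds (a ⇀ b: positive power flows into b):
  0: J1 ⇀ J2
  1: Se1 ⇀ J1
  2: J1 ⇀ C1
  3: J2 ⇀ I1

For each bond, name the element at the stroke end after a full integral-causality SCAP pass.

#1 →J1  (Se1 fixes effort; stroke away)
#2 →J1  (C1 outputs effort q/C1)
#0 →J2  (closing 1-jn rule on J1)
#3 →I1  (J2: last free bond brings flow in)

β0 stroke→J2
β1 stroke→J1
β2 stroke→J1
β3 stroke→I1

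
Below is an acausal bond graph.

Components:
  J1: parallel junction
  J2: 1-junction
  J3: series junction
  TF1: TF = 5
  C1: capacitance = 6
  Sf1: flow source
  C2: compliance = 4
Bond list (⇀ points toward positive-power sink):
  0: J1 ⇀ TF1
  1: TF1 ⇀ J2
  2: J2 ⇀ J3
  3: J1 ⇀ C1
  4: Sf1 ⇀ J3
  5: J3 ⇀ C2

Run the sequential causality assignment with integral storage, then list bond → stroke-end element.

β0 stroke→TF1
β1 stroke→J2
β2 stroke→J3
β3 stroke→J1
β4 stroke→Sf1
β5 stroke→J3

bond 4 stroke→Sf1  (Sf1: flow source, stroke at near end)
bond 2 stroke→J3  (J3: bond 4 brought flow, rest push out)
bond 5 stroke→J3  (1-jn J3 has f-setter on 4)
bond 1 stroke→J2  (common-f at J2 fixed by 2)
bond 0 stroke→TF1  (TF TF1: opposite of bond 1)
bond 3 stroke→J1  (only one effort-in slot at J1)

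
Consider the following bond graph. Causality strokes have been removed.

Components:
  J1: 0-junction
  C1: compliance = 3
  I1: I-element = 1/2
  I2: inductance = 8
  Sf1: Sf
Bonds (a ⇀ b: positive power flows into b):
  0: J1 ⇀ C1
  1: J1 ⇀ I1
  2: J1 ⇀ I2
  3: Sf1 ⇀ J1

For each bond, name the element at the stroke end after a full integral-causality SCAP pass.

#3 stroke→Sf1  (Sf1 fixes flow; stroke at Sf1)
#0 stroke→J1  (C1 integral (e out))
#1 stroke→I1  (0-jn J1 has e-setter on 0)
#2 stroke→I2  (common-e at J1 fixed by 0)

bond 0 |J1
bond 1 |I1
bond 2 |I2
bond 3 |Sf1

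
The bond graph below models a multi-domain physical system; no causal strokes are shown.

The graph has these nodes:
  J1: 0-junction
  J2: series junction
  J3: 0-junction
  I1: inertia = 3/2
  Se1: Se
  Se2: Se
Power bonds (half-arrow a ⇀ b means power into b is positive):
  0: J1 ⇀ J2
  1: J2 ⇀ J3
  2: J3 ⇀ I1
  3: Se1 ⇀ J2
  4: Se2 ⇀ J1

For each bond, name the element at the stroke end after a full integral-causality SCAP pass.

β3 |J2  (Se1 fixes effort; stroke away)
β4 |J1  (Se2: effort source, stroke at far end)
β0 |J2  (0-jn J1 has e-setter on 4)
β1 |J3  (closing 1-jn rule on J2)
β2 |I1  (J3 effort already set via bond 1)

b0 |J2
b1 |J3
b2 |I1
b3 |J2
b4 |J1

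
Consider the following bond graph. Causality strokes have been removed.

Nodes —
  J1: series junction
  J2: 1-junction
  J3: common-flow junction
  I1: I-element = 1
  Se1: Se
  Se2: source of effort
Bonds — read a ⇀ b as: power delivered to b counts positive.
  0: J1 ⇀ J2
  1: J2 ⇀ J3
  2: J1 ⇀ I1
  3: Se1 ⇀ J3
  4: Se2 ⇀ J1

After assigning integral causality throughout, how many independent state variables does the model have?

b3 →J3  (Se1 (Se) sets effort on bond)
b4 →J1  (Se2 (Se) sets effort on bond)
b1 →J2  (J3 needs exactly one f-in)
b0 →J1  (closing 1-jn rule on J2)
b2 →I1  (J1 needs exactly one f-in)

1  (I1 all integral)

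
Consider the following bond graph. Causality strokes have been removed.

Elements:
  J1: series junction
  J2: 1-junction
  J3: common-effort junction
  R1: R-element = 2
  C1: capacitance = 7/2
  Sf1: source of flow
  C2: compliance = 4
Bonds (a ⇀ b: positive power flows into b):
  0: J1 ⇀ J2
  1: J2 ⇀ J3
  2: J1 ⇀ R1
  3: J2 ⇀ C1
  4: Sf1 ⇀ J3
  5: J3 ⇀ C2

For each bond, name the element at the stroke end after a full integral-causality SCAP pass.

bond 4 |Sf1  (Sf1: flow source, stroke at near end)
bond 3 |J2  (prefer integral on C1)
bond 5 |J3  (C2: C, integral causality)
bond 1 |J2  (0-jn J3 has e-setter on 5)
bond 0 |J1  (closing 1-jn rule on J2)
bond 2 |R1  (only one flow-in slot at J1)

bond 0 stroke at J1
bond 1 stroke at J2
bond 2 stroke at R1
bond 3 stroke at J2
bond 4 stroke at Sf1
bond 5 stroke at J3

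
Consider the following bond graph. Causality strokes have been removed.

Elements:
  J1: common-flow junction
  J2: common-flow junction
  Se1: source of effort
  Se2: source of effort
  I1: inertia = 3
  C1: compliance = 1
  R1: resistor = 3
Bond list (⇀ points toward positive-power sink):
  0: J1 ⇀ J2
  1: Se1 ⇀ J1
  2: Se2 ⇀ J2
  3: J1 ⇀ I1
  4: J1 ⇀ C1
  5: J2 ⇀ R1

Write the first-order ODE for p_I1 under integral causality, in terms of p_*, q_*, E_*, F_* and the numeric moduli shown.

#1 stroke→J1  (source Se1 imposes e)
#2 stroke→J2  (Se2: effort source, stroke at far end)
#3 stroke→I1  (I1 integral (f out))
#0 stroke→J1  (J1: bond 3 brought flow, rest push out)
#4 stroke→J1  (common-f at J1 fixed by 3)
#5 stroke→J2  (J2: bond 0 brought flow, rest push out)

dp_I1/dt = E_Se1 + E_Se2 - p_I1 - q_C1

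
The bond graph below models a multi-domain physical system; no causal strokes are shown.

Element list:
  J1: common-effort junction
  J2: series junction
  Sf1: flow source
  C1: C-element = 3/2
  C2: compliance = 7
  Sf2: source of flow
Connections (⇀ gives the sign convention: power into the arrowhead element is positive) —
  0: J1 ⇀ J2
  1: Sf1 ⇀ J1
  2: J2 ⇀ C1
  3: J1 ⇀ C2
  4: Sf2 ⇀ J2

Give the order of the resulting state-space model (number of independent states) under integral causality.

#1 |Sf1  (Sf1 (Sf) sets flow on bond)
#4 |Sf2  (Sf2 fixes flow; stroke at Sf2)
#0 |J2  (1-jn J2 has f-setter on 4)
#2 |J2  (common-f at J2 fixed by 4)
#3 |J1  (J1 needs exactly one e-in)

2  (C1, C2 all integral)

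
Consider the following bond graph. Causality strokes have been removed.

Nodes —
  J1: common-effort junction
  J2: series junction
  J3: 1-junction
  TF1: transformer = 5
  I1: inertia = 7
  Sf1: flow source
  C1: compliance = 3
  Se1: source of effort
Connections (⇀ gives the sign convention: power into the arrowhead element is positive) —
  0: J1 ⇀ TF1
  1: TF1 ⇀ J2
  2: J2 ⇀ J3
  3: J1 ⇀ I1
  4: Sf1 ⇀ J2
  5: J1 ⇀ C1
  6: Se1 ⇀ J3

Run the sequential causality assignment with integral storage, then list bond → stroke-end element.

bond 0 |TF1
bond 1 |J2
bond 2 |J2
bond 3 |I1
bond 4 |Sf1
bond 5 |J1
bond 6 |J3

β4 |Sf1  (Sf1: flow source, stroke at near end)
β6 |J3  (Se1 (Se) sets effort on bond)
β1 |J2  (J2: bond 4 brought flow, rest push out)
β2 |J2  (J2: bond 4 brought flow, rest push out)
β0 |TF1  (TF TF1: opposite of bond 1)
β3 |I1  (I1: I, integral causality)
β5 |J1  (J1: last free bond brings effort in)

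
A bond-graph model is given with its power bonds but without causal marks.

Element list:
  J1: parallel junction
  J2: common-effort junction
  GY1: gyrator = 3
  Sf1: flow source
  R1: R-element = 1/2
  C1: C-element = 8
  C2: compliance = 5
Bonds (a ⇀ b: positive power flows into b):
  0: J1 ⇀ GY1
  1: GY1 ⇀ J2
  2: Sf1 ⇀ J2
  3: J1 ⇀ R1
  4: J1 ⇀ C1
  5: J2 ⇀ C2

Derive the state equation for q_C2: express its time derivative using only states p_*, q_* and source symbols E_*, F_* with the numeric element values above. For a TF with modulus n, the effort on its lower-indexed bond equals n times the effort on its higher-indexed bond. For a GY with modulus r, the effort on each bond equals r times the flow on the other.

dq_C2/dt = F_Sf1 + q_C1/24

b2 stroke at Sf1  (source Sf1 imposes f)
b4 stroke at J1  (C1 integral (e out))
b0 stroke at GY1  (common-e at J1 fixed by 4)
b3 stroke at R1  (J1 effort already set via bond 4)
b1 stroke at GY1  (GY1: gyrator matches bond 0)
b5 stroke at J2  (closing 0-jn rule on J2)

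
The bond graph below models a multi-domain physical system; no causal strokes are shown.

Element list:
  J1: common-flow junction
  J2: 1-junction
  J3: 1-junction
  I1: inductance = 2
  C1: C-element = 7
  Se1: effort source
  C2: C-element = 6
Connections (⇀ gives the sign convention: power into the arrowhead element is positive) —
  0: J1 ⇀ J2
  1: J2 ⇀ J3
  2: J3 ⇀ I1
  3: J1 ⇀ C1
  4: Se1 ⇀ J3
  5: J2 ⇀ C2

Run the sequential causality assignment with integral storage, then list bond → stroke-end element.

b4 |J3  (source Se1 imposes e)
b2 |I1  (I1: I, integral causality)
b1 |J3  (J3: bond 2 brought flow, rest push out)
b0 |J2  (1-jn J2 has f-setter on 1)
b5 |J2  (J2 flow already set via bond 1)
b3 |J1  (J1: bond 0 brought flow, rest push out)

bond 0 stroke at J2
bond 1 stroke at J3
bond 2 stroke at I1
bond 3 stroke at J1
bond 4 stroke at J3
bond 5 stroke at J2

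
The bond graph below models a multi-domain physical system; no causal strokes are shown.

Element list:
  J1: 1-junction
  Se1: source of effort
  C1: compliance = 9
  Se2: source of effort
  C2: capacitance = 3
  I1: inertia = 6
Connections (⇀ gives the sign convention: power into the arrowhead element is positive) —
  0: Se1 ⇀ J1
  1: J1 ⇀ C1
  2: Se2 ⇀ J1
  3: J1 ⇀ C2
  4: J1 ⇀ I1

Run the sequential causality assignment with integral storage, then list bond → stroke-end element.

bond 0 |J1
bond 1 |J1
bond 2 |J1
bond 3 |J1
bond 4 |I1

#0 stroke→J1  (Se1 fixes effort; stroke away)
#2 stroke→J1  (Se2: effort source, stroke at far end)
#1 stroke→J1  (C1: C, integral causality)
#3 stroke→J1  (C2: C, integral causality)
#4 stroke→I1  (closing 1-jn rule on J1)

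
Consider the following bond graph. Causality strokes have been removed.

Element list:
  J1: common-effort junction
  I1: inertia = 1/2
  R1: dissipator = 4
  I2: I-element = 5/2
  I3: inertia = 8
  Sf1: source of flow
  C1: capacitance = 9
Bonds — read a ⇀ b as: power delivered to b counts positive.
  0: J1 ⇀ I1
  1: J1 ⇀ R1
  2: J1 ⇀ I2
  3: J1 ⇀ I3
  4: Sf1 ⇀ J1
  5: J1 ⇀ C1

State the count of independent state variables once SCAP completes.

β4 stroke→Sf1  (source Sf1 imposes f)
β0 stroke→I1  (I1 integral (f out))
β2 stroke→I2  (I2 integral (f out))
β3 stroke→I3  (I3 integral (f out))
β5 stroke→J1  (C1 integral (e out))
β1 stroke→R1  (J1: bond 5 brought effort, rest push out)

4  (C1, I1, I2, I3 all integral)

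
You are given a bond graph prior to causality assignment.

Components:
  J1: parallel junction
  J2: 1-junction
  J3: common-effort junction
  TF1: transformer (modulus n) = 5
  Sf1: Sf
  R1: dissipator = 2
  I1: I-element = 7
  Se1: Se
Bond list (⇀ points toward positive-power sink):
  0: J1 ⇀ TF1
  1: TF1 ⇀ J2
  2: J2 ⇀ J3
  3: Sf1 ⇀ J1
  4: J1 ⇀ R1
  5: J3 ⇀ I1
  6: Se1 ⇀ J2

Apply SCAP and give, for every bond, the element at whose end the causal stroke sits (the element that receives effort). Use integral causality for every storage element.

b3 →Sf1  (Sf1: flow source, stroke at near end)
b6 →J2  (Se1: effort source, stroke at far end)
b5 →I1  (I1 integral (f out))
b2 →J3  (closing 0-jn rule on J3)
b1 →J2  (J2: bond 2 brought flow, rest push out)
b0 →TF1  (TF1: transformer flips bond 1)
b4 →J1  (J1: last free bond brings effort in)

bond 0 stroke at TF1
bond 1 stroke at J2
bond 2 stroke at J3
bond 3 stroke at Sf1
bond 4 stroke at J1
bond 5 stroke at I1
bond 6 stroke at J2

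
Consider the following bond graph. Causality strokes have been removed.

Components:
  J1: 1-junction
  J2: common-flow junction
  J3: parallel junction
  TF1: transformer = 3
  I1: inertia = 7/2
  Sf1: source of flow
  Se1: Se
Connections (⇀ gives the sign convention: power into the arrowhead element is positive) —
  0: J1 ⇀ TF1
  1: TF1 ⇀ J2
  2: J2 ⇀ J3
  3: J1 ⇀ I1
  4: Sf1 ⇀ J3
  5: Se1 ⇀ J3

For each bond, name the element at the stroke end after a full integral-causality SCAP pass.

β0 →J1
β1 →TF1
β2 →J2
β3 →I1
β4 →Sf1
β5 →J3

bond 4 |Sf1  (source Sf1 imposes f)
bond 5 |J3  (Se1: effort source, stroke at far end)
bond 2 |J2  (common-e at J3 fixed by 5)
bond 1 |TF1  (J2: last free bond brings flow in)
bond 0 |J1  (TF TF1: opposite of bond 1)
bond 3 |I1  (only one flow-in slot at J1)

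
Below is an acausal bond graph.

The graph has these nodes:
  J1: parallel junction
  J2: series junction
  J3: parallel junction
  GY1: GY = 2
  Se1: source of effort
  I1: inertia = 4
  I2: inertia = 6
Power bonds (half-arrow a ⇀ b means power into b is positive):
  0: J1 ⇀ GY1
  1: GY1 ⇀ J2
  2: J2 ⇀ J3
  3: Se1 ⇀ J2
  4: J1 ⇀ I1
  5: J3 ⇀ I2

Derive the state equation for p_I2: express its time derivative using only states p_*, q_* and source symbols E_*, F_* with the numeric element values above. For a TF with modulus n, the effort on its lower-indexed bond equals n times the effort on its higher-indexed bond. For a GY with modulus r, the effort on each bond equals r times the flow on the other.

dp_I2/dt = E_Se1 - p_I1/2

b3 →J2  (source Se1 imposes e)
b4 →I1  (I1 integral (f out))
b0 →J1  (only one effort-in slot at J1)
b1 →J2  (GY GY1: same side as bond 0)
b2 →J3  (only one flow-in slot at J2)
b5 →I2  (0-jn J3 has e-setter on 2)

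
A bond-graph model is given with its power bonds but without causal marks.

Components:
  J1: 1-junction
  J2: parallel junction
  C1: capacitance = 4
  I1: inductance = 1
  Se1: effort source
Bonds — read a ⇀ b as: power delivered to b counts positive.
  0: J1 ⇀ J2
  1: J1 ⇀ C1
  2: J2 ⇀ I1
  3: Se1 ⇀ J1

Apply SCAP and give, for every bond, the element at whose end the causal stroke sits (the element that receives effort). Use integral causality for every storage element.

#0 stroke→J2
#1 stroke→J1
#2 stroke→I1
#3 stroke→J1

#3 stroke→J1  (Se1: effort source, stroke at far end)
#1 stroke→J1  (prefer integral on C1)
#0 stroke→J2  (J1 needs exactly one f-in)
#2 stroke→I1  (0-jn J2 has e-setter on 0)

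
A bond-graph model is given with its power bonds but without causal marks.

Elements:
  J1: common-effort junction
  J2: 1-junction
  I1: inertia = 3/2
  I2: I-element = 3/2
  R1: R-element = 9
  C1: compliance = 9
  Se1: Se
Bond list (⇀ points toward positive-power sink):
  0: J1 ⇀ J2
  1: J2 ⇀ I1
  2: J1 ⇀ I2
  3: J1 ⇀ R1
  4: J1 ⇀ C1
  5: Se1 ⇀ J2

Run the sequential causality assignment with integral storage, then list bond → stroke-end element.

b0 |J2
b1 |I1
b2 |I2
b3 |R1
b4 |J1
b5 |J2

bond 5 |J2  (source Se1 imposes e)
bond 1 |I1  (prefer integral on I1)
bond 0 |J2  (common-f at J2 fixed by 1)
bond 2 |I2  (I2 integral (f out))
bond 4 |J1  (C1: C, integral causality)
bond 3 |R1  (0-jn J1 has e-setter on 4)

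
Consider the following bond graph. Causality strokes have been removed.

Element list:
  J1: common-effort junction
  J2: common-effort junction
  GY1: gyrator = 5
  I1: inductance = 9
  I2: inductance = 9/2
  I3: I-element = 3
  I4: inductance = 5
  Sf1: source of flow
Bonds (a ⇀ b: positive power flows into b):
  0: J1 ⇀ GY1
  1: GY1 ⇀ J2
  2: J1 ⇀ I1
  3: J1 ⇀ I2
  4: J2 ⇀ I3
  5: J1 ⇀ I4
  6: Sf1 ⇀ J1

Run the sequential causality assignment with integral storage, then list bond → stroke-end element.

b6 →Sf1  (Sf1: flow source, stroke at near end)
b2 →I1  (I1: I, integral causality)
b3 →I2  (I2 integral (f out))
b4 →I3  (I3: I, integral causality)
b1 →J2  (closing 0-jn rule on J2)
b0 →J1  (through GY1, causality inverts; strokes same side of GY1)
b5 →I4  (0-jn J1 has e-setter on 0)

bond 0 stroke→J1
bond 1 stroke→J2
bond 2 stroke→I1
bond 3 stroke→I2
bond 4 stroke→I3
bond 5 stroke→I4
bond 6 stroke→Sf1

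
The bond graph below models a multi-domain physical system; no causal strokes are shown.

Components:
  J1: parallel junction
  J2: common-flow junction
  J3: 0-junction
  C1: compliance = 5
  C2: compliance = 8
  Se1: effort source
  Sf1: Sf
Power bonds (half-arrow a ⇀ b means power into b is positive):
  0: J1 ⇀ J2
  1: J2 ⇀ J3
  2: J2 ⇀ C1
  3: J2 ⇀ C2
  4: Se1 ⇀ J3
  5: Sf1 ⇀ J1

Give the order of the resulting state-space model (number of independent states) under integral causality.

2  (C1, C2 all integral)

#4 stroke→J3  (source Se1 imposes e)
#5 stroke→Sf1  (Sf1 (Sf) sets flow on bond)
#0 stroke→J1  (J1: last free bond brings effort in)
#1 stroke→J2  (J2: bond 0 brought flow, rest push out)
#2 stroke→J2  (J2: bond 0 brought flow, rest push out)
#3 stroke→J2  (1-jn J2 has f-setter on 0)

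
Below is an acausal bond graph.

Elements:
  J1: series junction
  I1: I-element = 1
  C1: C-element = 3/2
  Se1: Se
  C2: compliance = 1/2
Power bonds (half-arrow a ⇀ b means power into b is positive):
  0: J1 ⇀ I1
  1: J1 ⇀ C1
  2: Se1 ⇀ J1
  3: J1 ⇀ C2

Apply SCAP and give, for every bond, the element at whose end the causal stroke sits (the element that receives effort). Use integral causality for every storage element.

β0 stroke at I1
β1 stroke at J1
β2 stroke at J1
β3 stroke at J1

β2 |J1  (source Se1 imposes e)
β0 |I1  (I1 outputs flow p/I1)
β1 |J1  (J1 flow already set via bond 0)
β3 |J1  (J1: bond 0 brought flow, rest push out)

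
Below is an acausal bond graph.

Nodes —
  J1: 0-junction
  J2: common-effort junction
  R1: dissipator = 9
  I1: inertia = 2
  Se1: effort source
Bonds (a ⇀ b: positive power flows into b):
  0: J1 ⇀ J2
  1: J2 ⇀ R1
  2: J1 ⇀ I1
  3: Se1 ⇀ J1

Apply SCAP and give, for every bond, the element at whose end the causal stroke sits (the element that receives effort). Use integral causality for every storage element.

#0 stroke→J2
#1 stroke→R1
#2 stroke→I1
#3 stroke→J1

bond 3 stroke at J1  (Se1 (Se) sets effort on bond)
bond 0 stroke at J2  (J1: bond 3 brought effort, rest push out)
bond 2 stroke at I1  (common-e at J1 fixed by 3)
bond 1 stroke at R1  (0-jn J2 has e-setter on 0)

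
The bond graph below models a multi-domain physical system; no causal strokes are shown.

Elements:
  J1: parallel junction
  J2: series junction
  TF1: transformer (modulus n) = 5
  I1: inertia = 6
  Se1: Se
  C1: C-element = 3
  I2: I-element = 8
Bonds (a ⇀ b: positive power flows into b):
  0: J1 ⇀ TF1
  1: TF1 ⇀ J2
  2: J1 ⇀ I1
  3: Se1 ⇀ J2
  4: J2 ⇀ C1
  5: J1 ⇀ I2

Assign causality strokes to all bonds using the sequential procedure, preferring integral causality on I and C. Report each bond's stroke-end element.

#0 |J1
#1 |TF1
#2 |I1
#3 |J2
#4 |J2
#5 |I2

β3 →J2  (source Se1 imposes e)
β2 →I1  (prefer integral on I1)
β4 →J2  (C1 integral (e out))
β1 →TF1  (J2 needs exactly one f-in)
β0 →J1  (TF TF1: opposite of bond 1)
β5 →I2  (common-e at J1 fixed by 0)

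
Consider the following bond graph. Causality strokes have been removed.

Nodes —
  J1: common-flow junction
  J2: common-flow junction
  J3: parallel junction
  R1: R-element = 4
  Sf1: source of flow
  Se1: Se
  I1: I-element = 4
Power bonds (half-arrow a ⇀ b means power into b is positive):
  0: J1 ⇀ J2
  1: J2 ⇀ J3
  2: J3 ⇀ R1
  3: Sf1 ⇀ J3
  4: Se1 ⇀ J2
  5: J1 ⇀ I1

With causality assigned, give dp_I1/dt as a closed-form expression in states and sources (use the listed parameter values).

b3 |Sf1  (Sf1 fixes flow; stroke at Sf1)
b4 |J2  (Se1: effort source, stroke at far end)
b5 |I1  (I1: I, integral causality)
b0 |J1  (1-jn J1 has f-setter on 5)
b1 |J2  (common-f at J2 fixed by 0)
b2 |J3  (only one effort-in slot at J3)

dp_I1/dt = E_Se1 - 4*F_Sf1 - p_I1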